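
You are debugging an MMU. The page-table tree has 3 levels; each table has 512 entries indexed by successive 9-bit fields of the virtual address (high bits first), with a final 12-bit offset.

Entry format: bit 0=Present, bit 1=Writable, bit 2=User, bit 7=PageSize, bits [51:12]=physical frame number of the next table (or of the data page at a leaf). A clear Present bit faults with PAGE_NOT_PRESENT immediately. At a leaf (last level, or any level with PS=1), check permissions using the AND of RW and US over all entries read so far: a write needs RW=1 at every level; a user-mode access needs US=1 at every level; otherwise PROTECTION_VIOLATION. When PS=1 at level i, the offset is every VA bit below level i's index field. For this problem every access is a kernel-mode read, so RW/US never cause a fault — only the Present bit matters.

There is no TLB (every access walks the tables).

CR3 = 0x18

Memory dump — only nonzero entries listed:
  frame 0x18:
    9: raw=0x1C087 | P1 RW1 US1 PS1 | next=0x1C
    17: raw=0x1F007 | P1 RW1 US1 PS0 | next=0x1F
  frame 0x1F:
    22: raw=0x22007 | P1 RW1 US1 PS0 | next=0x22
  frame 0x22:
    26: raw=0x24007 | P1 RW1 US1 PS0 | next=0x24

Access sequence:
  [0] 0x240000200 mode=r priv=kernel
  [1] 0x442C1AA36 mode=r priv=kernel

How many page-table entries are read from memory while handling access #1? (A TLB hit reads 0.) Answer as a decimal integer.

Per-access translation:
#0 VA=0x240000200 (r,kernel):
  L0 @0x18[9] → 0x1C087  P=1,RW=1,US=1,PS=1
  → PA=0x1C200 (huge @L0)  (1 entries read)
#1 VA=0x442C1AA36 (r,kernel):
  L0 @0x18[17] → 0x1F007  P=1,RW=1,US=1,PS=0
  L1 @0x1F[22] → 0x22007  P=1,RW=1,US=1,PS=0
  L2 @0x22[26] → 0x24007  P=1,RW=1,US=1,PS=0
  → PA=0x24A36  (3 entries read)

Entries read for #1: 3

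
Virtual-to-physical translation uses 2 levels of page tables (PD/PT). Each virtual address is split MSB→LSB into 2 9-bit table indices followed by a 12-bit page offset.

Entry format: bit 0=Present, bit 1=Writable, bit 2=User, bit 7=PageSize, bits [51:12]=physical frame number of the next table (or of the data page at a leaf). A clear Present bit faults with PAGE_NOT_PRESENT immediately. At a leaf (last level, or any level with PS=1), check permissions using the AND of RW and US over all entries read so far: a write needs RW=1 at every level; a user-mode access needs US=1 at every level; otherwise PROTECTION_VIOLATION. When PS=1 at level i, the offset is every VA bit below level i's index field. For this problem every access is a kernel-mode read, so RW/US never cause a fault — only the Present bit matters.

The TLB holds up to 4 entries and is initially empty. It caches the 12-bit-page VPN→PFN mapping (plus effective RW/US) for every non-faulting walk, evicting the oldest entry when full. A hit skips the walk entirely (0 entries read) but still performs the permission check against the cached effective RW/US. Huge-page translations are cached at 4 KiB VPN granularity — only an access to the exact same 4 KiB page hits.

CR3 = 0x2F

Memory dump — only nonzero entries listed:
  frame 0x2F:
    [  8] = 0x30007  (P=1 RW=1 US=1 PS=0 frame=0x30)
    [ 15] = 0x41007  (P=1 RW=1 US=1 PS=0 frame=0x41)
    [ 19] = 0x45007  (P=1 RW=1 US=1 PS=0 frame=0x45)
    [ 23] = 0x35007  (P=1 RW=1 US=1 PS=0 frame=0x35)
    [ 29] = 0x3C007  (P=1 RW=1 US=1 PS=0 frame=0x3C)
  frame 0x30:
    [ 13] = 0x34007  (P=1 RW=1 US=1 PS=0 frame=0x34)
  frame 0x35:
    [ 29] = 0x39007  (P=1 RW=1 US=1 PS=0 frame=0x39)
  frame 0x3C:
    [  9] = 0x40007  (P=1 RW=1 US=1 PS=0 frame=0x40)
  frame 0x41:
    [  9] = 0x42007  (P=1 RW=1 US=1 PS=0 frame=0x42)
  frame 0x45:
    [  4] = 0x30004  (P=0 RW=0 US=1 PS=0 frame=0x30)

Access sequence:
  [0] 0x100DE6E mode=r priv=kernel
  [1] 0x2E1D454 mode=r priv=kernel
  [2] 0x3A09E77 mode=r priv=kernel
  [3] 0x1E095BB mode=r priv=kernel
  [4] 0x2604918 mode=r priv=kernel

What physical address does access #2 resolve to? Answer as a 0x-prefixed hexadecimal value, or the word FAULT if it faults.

Per-access translation:
#0 VA=0x100DE6E (r,kernel):
  [0] read 0x2F idx=8: raw=0x30007 flags P=1 W=1 U=1 S=0
  [1] read 0x30 idx=13: raw=0x34007 flags P=1 W=1 U=1 S=0
  → PA=0x34E6E  (2 entries read)
#1 VA=0x2E1D454 (r,kernel):
  [0] read 0x2F idx=23: raw=0x35007 flags P=1 W=1 U=1 S=0
  [1] read 0x35 idx=29: raw=0x39007 flags P=1 W=1 U=1 S=0
  → PA=0x39454  (2 entries read)
#2 VA=0x3A09E77 (r,kernel):
  [0] read 0x2F idx=29: raw=0x3C007 flags P=1 W=1 U=1 S=0
  [1] read 0x3C idx=9: raw=0x40007 flags P=1 W=1 U=1 S=0
  → PA=0x40E77  (2 entries read)
#3 VA=0x1E095BB (r,kernel):
  [0] read 0x2F idx=15: raw=0x41007 flags P=1 W=1 U=1 S=0
  [1] read 0x41 idx=9: raw=0x42007 flags P=1 W=1 U=1 S=0
  → PA=0x425BB  (2 entries read)
#4 VA=0x2604918 (r,kernel):
  [0] read 0x2F idx=19: raw=0x45007 flags P=1 W=1 U=1 S=0
  [1] read 0x45 idx=4: raw=0x30004 flags P=0 W=0 U=1 S=0
  ⇒ fault: PAGE_NOT_PRESENT  — 2 lookups

Access #2 PA: 0x40E77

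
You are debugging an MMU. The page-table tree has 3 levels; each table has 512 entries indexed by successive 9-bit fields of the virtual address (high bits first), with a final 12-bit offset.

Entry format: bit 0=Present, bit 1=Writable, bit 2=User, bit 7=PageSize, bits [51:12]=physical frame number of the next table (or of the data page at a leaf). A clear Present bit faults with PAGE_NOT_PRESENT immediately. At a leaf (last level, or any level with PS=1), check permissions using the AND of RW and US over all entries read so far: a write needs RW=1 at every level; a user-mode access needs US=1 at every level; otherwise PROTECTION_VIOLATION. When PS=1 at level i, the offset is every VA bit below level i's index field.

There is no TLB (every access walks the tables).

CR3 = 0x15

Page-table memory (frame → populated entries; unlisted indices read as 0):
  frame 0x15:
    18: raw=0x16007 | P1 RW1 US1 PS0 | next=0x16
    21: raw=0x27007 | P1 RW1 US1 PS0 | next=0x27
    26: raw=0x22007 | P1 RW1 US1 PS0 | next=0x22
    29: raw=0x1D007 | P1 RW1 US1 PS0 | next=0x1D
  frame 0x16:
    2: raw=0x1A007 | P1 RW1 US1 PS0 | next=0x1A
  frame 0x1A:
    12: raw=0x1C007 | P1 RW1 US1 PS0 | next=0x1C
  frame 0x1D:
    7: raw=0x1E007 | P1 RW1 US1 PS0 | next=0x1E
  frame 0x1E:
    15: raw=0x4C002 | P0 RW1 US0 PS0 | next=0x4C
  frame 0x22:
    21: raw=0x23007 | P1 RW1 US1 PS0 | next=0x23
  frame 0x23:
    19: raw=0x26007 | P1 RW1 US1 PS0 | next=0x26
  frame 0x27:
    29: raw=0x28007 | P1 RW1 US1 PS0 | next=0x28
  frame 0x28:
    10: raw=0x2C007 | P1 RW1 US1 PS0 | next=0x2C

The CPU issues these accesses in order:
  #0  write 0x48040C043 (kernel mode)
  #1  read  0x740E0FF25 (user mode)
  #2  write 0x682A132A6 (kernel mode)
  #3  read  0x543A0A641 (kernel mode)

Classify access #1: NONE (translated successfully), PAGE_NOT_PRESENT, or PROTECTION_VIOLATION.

Trace:
#0 VA=0x48040C043 (w,kernel):
  lvl0: tbl 0x15, slot 18 ⇒ 0x16007 (P1/RW1/US1/PS0)
  lvl1: tbl 0x16, slot 2 ⇒ 0x1A007 (P1/RW1/US1/PS0)
  lvl2: tbl 0x1A, slot 12 ⇒ 0x1C007 (P1/RW1/US1/PS0)
  ⇒ phys 0x1C043  [3 reads]
#1 VA=0x740E0FF25 (r,user):
  lvl0: tbl 0x15, slot 29 ⇒ 0x1D007 (P1/RW1/US1/PS0)
  lvl1: tbl 0x1D, slot 7 ⇒ 0x1E007 (P1/RW1/US1/PS0)
  lvl2: tbl 0x1E, slot 15 ⇒ 0x4C002 (P0/RW1/US0/PS0)
  → PAGE_NOT_PRESENT  (3 entries read)
#2 VA=0x682A132A6 (w,kernel):
  lvl0: tbl 0x15, slot 26 ⇒ 0x22007 (P1/RW1/US1/PS0)
  lvl1: tbl 0x22, slot 21 ⇒ 0x23007 (P1/RW1/US1/PS0)
  lvl2: tbl 0x23, slot 19 ⇒ 0x26007 (P1/RW1/US1/PS0)
  ⇒ phys 0x262A6  [3 reads]
#3 VA=0x543A0A641 (r,kernel):
  lvl0: tbl 0x15, slot 21 ⇒ 0x27007 (P1/RW1/US1/PS0)
  lvl1: tbl 0x27, slot 29 ⇒ 0x28007 (P1/RW1/US1/PS0)
  lvl2: tbl 0x28, slot 10 ⇒ 0x2C007 (P1/RW1/US1/PS0)
  ⇒ phys 0x2C641  [3 reads]

Access #1 fault: PAGE_NOT_PRESENT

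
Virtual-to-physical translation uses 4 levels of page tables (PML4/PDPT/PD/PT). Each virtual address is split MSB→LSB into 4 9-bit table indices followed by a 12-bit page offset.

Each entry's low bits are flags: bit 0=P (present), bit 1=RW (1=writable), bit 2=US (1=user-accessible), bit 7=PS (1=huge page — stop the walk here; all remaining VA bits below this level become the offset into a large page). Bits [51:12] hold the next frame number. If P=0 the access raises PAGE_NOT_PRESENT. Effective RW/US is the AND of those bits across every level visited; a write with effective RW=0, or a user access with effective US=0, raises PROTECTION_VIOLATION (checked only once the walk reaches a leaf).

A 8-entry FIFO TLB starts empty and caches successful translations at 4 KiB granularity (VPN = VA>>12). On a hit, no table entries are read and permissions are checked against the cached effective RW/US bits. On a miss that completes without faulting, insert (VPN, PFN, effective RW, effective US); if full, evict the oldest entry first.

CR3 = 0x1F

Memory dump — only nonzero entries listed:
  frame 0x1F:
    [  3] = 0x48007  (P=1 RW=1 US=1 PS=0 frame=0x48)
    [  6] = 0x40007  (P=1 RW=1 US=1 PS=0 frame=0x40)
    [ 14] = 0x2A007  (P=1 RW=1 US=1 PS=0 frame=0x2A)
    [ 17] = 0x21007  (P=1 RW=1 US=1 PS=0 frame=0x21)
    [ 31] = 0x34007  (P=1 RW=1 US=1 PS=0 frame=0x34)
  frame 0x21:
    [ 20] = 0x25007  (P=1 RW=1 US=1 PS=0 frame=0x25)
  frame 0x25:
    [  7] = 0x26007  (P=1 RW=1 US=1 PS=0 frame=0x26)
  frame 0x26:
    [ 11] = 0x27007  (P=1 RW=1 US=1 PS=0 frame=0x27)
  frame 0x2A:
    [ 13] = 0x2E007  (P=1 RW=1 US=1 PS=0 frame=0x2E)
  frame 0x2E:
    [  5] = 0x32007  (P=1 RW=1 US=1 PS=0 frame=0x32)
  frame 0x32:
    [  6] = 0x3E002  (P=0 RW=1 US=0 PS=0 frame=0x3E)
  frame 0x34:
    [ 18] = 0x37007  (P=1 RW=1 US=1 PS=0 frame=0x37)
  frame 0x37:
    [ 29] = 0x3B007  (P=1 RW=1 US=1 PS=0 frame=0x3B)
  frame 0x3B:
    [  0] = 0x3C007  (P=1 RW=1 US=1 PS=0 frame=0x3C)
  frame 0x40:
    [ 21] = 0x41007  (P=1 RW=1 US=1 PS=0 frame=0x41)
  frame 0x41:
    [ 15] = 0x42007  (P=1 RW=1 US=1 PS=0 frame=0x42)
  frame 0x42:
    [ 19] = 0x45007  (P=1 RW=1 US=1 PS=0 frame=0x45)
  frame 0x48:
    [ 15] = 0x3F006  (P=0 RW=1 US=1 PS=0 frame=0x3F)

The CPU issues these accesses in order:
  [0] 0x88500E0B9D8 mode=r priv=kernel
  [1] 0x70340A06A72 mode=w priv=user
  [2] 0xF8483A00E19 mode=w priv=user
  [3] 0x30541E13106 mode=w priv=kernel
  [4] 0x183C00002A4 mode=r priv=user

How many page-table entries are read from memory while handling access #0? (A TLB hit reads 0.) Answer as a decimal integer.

Walk each access:
#0 VA=0x88500E0B9D8 (r,kernel):
  lvl0: tbl 0x1F, slot 17 ⇒ 0x21007 (P1/RW1/US1/PS0)
  lvl1: tbl 0x21, slot 20 ⇒ 0x25007 (P1/RW1/US1/PS0)
  lvl2: tbl 0x25, slot 7 ⇒ 0x26007 (P1/RW1/US1/PS0)
  lvl3: tbl 0x26, slot 11 ⇒ 0x27007 (P1/RW1/US1/PS0)
  ✓ 0x279D8  — 4 lookups
#1 VA=0x70340A06A72 (w,user):
  lvl0: tbl 0x1F, slot 14 ⇒ 0x2A007 (P1/RW1/US1/PS0)
  lvl1: tbl 0x2A, slot 13 ⇒ 0x2E007 (P1/RW1/US1/PS0)
  lvl2: tbl 0x2E, slot 5 ⇒ 0x32007 (P1/RW1/US1/PS0)
  lvl3: tbl 0x32, slot 6 ⇒ 0x3E002 (P0/RW1/US0/PS0)
  ⇒ fault: PAGE_NOT_PRESENT  — 4 lookups
#2 VA=0xF8483A00E19 (w,user):
  lvl0: tbl 0x1F, slot 31 ⇒ 0x34007 (P1/RW1/US1/PS0)
  lvl1: tbl 0x34, slot 18 ⇒ 0x37007 (P1/RW1/US1/PS0)
  lvl2: tbl 0x37, slot 29 ⇒ 0x3B007 (P1/RW1/US1/PS0)
  lvl3: tbl 0x3B, slot 0 ⇒ 0x3C007 (P1/RW1/US1/PS0)
  ✓ 0x3CE19  — 4 lookups
#3 VA=0x30541E13106 (w,kernel):
  lvl0: tbl 0x1F, slot 6 ⇒ 0x40007 (P1/RW1/US1/PS0)
  lvl1: tbl 0x40, slot 21 ⇒ 0x41007 (P1/RW1/US1/PS0)
  lvl2: tbl 0x41, slot 15 ⇒ 0x42007 (P1/RW1/US1/PS0)
  lvl3: tbl 0x42, slot 19 ⇒ 0x45007 (P1/RW1/US1/PS0)
  ✓ 0x45106  — 4 lookups
#4 VA=0x183C00002A4 (r,user):
  lvl0: tbl 0x1F, slot 3 ⇒ 0x48007 (P1/RW1/US1/PS0)
  lvl1: tbl 0x48, slot 15 ⇒ 0x3F006 (P0/RW1/US1/PS0)
  ⇒ fault: PAGE_NOT_PRESENT  — 2 lookups

Entries read for #0: 4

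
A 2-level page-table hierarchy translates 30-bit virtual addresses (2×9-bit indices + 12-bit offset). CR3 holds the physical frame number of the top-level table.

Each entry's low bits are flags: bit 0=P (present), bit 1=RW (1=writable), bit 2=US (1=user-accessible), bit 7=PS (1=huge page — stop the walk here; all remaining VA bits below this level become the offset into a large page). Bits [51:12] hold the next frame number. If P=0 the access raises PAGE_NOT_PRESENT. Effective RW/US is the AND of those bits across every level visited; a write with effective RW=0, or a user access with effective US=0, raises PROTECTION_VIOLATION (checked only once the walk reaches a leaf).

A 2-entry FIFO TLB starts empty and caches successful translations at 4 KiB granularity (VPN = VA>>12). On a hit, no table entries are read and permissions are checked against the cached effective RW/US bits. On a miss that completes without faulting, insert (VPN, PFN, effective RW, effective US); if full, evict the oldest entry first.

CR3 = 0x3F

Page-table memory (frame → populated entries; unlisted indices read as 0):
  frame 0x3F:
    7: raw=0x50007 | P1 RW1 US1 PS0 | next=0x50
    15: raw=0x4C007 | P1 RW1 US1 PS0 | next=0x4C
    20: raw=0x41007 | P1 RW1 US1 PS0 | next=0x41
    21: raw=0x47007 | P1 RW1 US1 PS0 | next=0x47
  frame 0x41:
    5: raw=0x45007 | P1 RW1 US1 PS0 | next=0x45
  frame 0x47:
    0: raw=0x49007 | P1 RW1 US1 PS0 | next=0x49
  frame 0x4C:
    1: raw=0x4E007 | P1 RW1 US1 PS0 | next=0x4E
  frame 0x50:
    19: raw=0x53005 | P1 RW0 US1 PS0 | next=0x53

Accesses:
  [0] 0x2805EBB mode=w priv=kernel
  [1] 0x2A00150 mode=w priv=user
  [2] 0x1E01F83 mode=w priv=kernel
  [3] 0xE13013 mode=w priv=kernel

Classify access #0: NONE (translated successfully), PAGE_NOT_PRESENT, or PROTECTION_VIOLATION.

Per-access translation:
#0 VA=0x2805EBB (w,kernel):
  [0] read 0x3F idx=20: raw=0x41007 flags P=1 W=1 U=1 S=0
  [1] read 0x41 idx=5: raw=0x45007 flags P=1 W=1 U=1 S=0
  → PA=0x45EBB  (2 entries read)
#1 VA=0x2A00150 (w,user):
  [0] read 0x3F idx=21: raw=0x47007 flags P=1 W=1 U=1 S=0
  [1] read 0x47 idx=0: raw=0x49007 flags P=1 W=1 U=1 S=0
  → PA=0x49150  (2 entries read)
#2 VA=0x1E01F83 (w,kernel):
  [0] read 0x3F idx=15: raw=0x4C007 flags P=1 W=1 U=1 S=0
  [1] read 0x4C idx=1: raw=0x4E007 flags P=1 W=1 U=1 S=0
  → PA=0x4EF83  (2 entries read)
#3 VA=0xE13013 (w,kernel):
  [0] read 0x3F idx=7: raw=0x50007 flags P=1 W=1 U=1 S=0
  [1] read 0x50 idx=19: raw=0x53005 flags P=1 W=0 U=1 S=0
  ⇒ fault: PROTECTION_VIOLATION  — 2 lookups

Access #0 fault: NONE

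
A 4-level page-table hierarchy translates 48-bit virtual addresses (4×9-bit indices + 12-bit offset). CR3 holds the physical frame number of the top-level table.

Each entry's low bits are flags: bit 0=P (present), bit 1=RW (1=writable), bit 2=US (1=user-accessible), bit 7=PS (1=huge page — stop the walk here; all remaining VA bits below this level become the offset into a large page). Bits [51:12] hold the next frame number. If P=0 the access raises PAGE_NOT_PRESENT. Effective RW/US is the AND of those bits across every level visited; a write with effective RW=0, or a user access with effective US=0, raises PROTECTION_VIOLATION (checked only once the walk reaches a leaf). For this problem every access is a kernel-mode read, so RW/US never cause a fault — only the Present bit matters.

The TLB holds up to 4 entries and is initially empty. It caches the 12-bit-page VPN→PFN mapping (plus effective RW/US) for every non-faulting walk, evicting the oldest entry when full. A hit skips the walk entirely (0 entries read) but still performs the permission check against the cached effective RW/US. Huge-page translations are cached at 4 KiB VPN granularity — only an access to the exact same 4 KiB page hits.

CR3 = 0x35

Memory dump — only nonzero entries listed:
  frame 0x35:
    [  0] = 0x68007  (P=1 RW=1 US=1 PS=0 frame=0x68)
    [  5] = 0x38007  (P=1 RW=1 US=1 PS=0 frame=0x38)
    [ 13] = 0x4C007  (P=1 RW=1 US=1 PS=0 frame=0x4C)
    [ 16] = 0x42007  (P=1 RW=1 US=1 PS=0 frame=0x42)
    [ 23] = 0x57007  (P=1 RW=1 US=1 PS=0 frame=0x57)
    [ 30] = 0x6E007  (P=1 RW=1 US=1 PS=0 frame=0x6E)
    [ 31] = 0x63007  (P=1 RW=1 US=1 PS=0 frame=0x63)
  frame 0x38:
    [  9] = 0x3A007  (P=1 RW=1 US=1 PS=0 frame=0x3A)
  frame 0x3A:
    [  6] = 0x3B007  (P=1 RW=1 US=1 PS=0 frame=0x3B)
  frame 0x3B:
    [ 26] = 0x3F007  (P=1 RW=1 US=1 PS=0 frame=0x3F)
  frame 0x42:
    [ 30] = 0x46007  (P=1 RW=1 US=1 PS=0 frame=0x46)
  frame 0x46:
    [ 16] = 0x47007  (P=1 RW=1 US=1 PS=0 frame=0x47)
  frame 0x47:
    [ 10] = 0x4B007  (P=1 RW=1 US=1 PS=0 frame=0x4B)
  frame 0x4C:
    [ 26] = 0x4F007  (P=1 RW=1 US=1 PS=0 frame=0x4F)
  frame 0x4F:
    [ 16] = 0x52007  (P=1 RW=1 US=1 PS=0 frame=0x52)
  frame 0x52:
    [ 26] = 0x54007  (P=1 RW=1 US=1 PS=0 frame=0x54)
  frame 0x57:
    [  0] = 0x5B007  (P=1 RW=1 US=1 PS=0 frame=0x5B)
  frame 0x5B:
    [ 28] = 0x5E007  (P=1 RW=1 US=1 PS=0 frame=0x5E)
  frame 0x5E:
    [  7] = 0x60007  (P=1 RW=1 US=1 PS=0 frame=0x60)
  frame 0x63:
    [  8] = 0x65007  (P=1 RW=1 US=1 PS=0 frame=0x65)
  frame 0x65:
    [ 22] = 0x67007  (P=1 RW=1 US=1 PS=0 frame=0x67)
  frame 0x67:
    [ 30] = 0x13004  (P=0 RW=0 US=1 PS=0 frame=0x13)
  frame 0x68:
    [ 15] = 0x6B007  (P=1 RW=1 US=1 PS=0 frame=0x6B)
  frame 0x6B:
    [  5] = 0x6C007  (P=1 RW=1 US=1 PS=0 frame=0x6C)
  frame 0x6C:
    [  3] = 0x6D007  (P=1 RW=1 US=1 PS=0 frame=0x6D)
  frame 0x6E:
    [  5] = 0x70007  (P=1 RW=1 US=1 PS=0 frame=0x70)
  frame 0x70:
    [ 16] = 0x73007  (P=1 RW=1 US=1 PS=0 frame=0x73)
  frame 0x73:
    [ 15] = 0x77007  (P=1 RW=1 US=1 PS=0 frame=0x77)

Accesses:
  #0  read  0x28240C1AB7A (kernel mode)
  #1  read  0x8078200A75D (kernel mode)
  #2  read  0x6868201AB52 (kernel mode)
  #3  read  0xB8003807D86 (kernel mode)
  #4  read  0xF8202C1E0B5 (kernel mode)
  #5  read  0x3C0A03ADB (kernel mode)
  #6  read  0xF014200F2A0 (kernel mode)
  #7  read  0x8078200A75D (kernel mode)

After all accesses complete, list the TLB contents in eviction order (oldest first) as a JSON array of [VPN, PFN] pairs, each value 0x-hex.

Per-access translation:
#0 VA=0x28240C1AB7A (r,kernel):
  L0 @0x35[5] → 0x38007  P=1,RW=1,US=1,PS=0
  L1 @0x38[9] → 0x3A007  P=1,RW=1,US=1,PS=0
  L2 @0x3A[6] → 0x3B007  P=1,RW=1,US=1,PS=0
  L3 @0x3B[26] → 0x3F007  P=1,RW=1,US=1,PS=0
  → PA=0x3FB7A  (4 entries read)
#1 VA=0x8078200A75D (r,kernel):
  L0 @0x35[16] → 0x42007  P=1,RW=1,US=1,PS=0
  L1 @0x42[30] → 0x46007  P=1,RW=1,US=1,PS=0
  L2 @0x46[16] → 0x47007  P=1,RW=1,US=1,PS=0
  L3 @0x47[10] → 0x4B007  P=1,RW=1,US=1,PS=0
  → PA=0x4B75D  (4 entries read)
#2 VA=0x6868201AB52 (r,kernel):
  L0 @0x35[13] → 0x4C007  P=1,RW=1,US=1,PS=0
  L1 @0x4C[26] → 0x4F007  P=1,RW=1,US=1,PS=0
  L2 @0x4F[16] → 0x52007  P=1,RW=1,US=1,PS=0
  L3 @0x52[26] → 0x54007  P=1,RW=1,US=1,PS=0
  → PA=0x54B52  (4 entries read)
#3 VA=0xB8003807D86 (r,kernel):
  L0 @0x35[23] → 0x57007  P=1,RW=1,US=1,PS=0
  L1 @0x57[0] → 0x5B007  P=1,RW=1,US=1,PS=0
  L2 @0x5B[28] → 0x5E007  P=1,RW=1,US=1,PS=0
  L3 @0x5E[7] → 0x60007  P=1,RW=1,US=1,PS=0
  → PA=0x60D86  (4 entries read)
#4 VA=0xF8202C1E0B5 (r,kernel):
  L0 @0x35[31] → 0x63007  P=1,RW=1,US=1,PS=0
  L1 @0x63[8] → 0x65007  P=1,RW=1,US=1,PS=0
  L2 @0x65[22] → 0x67007  P=1,RW=1,US=1,PS=0
  L3 @0x67[30] → 0x13004  P=0,RW=0,US=1,PS=0
  → PAGE_NOT_PRESENT  (4 entries read)
#5 VA=0x3C0A03ADB (r,kernel):
  L0 @0x35[0] → 0x68007  P=1,RW=1,US=1,PS=0
  L1 @0x68[15] → 0x6B007  P=1,RW=1,US=1,PS=0
  L2 @0x6B[5] → 0x6C007  P=1,RW=1,US=1,PS=0
  L3 @0x6C[3] → 0x6D007  P=1,RW=1,US=1,PS=0
  → PA=0x6DADB  (4 entries read)
#6 VA=0xF014200F2A0 (r,kernel):
  L0 @0x35[30] → 0x6E007  P=1,RW=1,US=1,PS=0
  L1 @0x6E[5] → 0x70007  P=1,RW=1,US=1,PS=0
  L2 @0x70[16] → 0x73007  P=1,RW=1,US=1,PS=0
  L3 @0x73[15] → 0x77007  P=1,RW=1,US=1,PS=0
  → PA=0x772A0  (4 entries read)
#7 VA=0x8078200A75D (r,kernel):
  L0 @0x35[16] → 0x42007  P=1,RW=1,US=1,PS=0
  L1 @0x42[30] → 0x46007  P=1,RW=1,US=1,PS=0
  L2 @0x46[16] → 0x47007  P=1,RW=1,US=1,PS=0
  L3 @0x47[10] → 0x4B007  P=1,RW=1,US=1,PS=0
  → PA=0x4B75D  (4 entries read)

TLB: [["0xB8003807", "0x60"], ["0x3C0A03", "0x6D"], ["0xF014200F", "0x77"], ["0x8078200A", "0x4B"]]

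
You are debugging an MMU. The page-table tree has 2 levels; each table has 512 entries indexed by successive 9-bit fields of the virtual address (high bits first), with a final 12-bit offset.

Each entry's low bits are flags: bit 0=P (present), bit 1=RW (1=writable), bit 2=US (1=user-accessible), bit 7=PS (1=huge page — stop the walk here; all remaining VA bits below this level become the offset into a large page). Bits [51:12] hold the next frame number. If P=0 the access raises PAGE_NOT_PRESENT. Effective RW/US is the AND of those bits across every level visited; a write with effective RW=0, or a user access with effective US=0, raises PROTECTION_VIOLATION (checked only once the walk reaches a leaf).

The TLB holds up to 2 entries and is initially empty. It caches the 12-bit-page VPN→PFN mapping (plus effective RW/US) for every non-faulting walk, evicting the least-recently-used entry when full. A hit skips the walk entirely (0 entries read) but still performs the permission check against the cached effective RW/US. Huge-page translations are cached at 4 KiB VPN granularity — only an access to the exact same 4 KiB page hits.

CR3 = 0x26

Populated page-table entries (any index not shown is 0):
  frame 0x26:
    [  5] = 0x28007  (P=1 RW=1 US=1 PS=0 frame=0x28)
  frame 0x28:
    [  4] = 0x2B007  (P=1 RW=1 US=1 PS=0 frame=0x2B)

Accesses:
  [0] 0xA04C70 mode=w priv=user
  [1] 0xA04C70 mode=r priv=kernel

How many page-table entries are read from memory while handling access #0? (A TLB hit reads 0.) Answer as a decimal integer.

Walk each access:
#0 VA=0xA04C70 (w,user):
  lvl0: tbl 0x26, slot 5 ⇒ 0x28007 (P1/RW1/US1/PS0)
  lvl1: tbl 0x28, slot 4 ⇒ 0x2B007 (P1/RW1/US1/PS0)
  ⇒ phys 0x2BC70  [2 reads]
#1 VA=0xA04C70 (r,kernel):
  TLB hit vpn=0xA04 → PA=0x2BC70

Entries read for #0: 2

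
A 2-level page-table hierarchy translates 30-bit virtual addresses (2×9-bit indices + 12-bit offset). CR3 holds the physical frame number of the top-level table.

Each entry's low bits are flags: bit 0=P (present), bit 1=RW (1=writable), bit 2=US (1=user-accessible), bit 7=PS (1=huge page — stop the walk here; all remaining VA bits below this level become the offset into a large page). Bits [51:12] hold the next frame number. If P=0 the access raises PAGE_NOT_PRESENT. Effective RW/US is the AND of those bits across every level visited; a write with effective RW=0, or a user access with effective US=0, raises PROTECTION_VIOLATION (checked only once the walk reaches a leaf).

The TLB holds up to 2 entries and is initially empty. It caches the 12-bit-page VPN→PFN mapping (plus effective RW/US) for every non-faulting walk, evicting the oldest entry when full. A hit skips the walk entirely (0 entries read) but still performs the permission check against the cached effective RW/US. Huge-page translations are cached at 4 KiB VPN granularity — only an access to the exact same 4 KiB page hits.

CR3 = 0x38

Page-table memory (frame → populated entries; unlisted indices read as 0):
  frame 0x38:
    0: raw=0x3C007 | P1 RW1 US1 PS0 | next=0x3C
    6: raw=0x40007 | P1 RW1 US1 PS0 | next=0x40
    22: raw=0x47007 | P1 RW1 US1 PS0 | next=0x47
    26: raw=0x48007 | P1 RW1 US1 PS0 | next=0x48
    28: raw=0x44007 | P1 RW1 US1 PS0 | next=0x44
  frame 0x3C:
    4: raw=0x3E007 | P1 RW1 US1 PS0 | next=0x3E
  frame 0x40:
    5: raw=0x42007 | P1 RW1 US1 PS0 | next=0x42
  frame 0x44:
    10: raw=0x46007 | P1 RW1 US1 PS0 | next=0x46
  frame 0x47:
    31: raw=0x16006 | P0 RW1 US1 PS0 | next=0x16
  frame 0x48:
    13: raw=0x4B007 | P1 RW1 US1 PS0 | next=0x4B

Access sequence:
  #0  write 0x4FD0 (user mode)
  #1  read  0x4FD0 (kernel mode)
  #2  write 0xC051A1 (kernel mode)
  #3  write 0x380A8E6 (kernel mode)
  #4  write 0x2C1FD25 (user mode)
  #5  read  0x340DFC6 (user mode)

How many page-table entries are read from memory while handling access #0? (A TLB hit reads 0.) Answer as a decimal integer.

Walk each access:
#0 VA=0x4FD0 (w,user):
  [0] read 0x38 idx=0: raw=0x3C007 flags P=1 W=1 U=1 S=0
  [1] read 0x3C idx=4: raw=0x3E007 flags P=1 W=1 U=1 S=0
  ✓ 0x3EFD0  — 2 lookups
#1 VA=0x4FD0 (r,kernel):
  TLB hit vpn=0x4 → PA=0x3EFD0
#2 VA=0xC051A1 (w,kernel):
  [0] read 0x38 idx=6: raw=0x40007 flags P=1 W=1 U=1 S=0
  [1] read 0x40 idx=5: raw=0x42007 flags P=1 W=1 U=1 S=0
  ✓ 0x421A1  — 2 lookups
#3 VA=0x380A8E6 (w,kernel):
  [0] read 0x38 idx=28: raw=0x44007 flags P=1 W=1 U=1 S=0
  [1] read 0x44 idx=10: raw=0x46007 flags P=1 W=1 U=1 S=0
  ✓ 0x468E6  — 2 lookups
#4 VA=0x2C1FD25 (w,user):
  [0] read 0x38 idx=22: raw=0x47007 flags P=1 W=1 U=1 S=0
  [1] read 0x47 idx=31: raw=0x16006 flags P=0 W=1 U=1 S=0
  ✗ PAGE_NOT_PRESENT  [2 reads]
#5 VA=0x340DFC6 (r,user):
  [0] read 0x38 idx=26: raw=0x48007 flags P=1 W=1 U=1 S=0
  [1] read 0x48 idx=13: raw=0x4B007 flags P=1 W=1 U=1 S=0
  ✓ 0x4BFC6  — 2 lookups

Entries read for #0: 2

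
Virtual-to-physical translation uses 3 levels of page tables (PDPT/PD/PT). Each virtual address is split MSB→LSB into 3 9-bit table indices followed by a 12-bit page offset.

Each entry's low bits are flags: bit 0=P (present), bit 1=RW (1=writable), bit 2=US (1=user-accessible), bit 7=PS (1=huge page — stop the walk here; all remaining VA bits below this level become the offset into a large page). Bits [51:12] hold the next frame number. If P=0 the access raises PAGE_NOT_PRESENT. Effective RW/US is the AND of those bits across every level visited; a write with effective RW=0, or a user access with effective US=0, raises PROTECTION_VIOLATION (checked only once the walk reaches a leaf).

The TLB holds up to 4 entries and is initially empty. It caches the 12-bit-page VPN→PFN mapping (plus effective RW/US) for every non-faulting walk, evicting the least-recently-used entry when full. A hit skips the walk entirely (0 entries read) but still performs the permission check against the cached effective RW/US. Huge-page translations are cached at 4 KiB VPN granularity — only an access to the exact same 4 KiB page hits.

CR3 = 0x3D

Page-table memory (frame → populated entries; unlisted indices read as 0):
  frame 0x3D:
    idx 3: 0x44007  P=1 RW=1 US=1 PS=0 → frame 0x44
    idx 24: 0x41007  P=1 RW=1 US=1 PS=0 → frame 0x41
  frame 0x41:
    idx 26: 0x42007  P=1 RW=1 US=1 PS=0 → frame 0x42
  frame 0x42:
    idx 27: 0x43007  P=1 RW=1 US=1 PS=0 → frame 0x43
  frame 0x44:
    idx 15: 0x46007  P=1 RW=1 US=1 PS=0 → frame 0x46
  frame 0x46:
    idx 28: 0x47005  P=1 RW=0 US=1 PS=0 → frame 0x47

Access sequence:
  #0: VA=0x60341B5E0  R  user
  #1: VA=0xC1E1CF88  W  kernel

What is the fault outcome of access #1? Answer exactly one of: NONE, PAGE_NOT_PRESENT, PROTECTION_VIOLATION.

Trace:
#0 VA=0x60341B5E0 (r,user):
  L0 @0x3D[24] → 0x41007  P=1,RW=1,US=1,PS=0
  L1 @0x41[26] → 0x42007  P=1,RW=1,US=1,PS=0
  L2 @0x42[27] → 0x43007  P=1,RW=1,US=1,PS=0
  ✓ 0x435E0  — 3 lookups
#1 VA=0xC1E1CF88 (w,kernel):
  L0 @0x3D[3] → 0x44007  P=1,RW=1,US=1,PS=0
  L1 @0x44[15] → 0x46007  P=1,RW=1,US=1,PS=0
  L2 @0x46[28] → 0x47005  P=1,RW=0,US=1,PS=0
  ⇒ fault: PROTECTION_VIOLATION  — 3 lookups

Access #1 fault: PROTECTION_VIOLATION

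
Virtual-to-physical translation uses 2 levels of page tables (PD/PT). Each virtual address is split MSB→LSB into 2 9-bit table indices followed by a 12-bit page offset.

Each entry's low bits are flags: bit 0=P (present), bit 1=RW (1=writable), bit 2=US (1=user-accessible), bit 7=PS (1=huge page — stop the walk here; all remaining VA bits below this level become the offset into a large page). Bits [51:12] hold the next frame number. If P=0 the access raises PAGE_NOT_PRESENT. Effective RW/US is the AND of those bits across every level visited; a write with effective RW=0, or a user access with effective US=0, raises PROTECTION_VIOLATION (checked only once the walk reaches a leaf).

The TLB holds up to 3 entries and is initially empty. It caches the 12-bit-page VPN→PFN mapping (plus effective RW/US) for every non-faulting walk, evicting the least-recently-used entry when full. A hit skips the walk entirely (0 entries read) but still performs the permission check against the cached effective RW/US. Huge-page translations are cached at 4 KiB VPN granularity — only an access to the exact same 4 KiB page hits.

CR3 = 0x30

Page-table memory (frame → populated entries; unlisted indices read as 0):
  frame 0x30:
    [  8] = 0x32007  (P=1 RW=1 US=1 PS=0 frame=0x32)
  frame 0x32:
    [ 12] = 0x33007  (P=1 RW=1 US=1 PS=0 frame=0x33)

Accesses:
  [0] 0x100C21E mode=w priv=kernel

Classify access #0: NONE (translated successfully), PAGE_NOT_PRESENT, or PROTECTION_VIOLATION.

Walk each access:
#0 VA=0x100C21E (w,kernel):
  L0 @0x30[8] → 0x32007  P=1,RW=1,US=1,PS=0
  L1 @0x32[12] → 0x33007  P=1,RW=1,US=1,PS=0
  ✓ 0x3321E  — 2 lookups

Access #0 fault: NONE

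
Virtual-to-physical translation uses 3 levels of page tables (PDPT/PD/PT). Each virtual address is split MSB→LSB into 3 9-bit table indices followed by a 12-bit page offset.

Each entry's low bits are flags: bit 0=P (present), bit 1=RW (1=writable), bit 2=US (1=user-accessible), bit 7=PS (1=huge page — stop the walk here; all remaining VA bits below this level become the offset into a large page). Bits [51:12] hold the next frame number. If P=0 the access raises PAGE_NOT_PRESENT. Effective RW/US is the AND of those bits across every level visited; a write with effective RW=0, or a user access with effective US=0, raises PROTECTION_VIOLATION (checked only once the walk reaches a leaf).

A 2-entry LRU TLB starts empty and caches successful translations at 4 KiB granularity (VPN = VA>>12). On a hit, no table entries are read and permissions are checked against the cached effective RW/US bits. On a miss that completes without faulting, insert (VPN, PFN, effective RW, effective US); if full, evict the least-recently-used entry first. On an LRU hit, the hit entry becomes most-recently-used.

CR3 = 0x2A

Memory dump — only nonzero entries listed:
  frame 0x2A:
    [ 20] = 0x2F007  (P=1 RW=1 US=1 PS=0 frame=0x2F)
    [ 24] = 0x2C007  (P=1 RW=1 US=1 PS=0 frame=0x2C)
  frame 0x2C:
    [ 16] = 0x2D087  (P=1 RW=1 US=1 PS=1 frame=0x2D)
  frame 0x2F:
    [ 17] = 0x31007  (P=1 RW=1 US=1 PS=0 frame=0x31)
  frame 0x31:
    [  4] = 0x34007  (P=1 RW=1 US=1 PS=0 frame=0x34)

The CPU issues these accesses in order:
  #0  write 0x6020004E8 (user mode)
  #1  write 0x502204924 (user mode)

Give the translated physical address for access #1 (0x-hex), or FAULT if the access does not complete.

Walk each access:
#0 VA=0x6020004E8 (w,user):
  [0] read 0x2A idx=24: raw=0x2C007 flags P=1 W=1 U=1 S=0
  [1] read 0x2C idx=16: raw=0x2D087 flags P=1 W=1 U=1 S=1
  ⇒ phys 0x2D4E8 (huge @L1)  [2 reads]
#1 VA=0x502204924 (w,user):
  [0] read 0x2A idx=20: raw=0x2F007 flags P=1 W=1 U=1 S=0
  [1] read 0x2F idx=17: raw=0x31007 flags P=1 W=1 U=1 S=0
  [2] read 0x31 idx=4: raw=0x34007 flags P=1 W=1 U=1 S=0
  ⇒ phys 0x34924  [3 reads]

Access #1 PA: 0x34924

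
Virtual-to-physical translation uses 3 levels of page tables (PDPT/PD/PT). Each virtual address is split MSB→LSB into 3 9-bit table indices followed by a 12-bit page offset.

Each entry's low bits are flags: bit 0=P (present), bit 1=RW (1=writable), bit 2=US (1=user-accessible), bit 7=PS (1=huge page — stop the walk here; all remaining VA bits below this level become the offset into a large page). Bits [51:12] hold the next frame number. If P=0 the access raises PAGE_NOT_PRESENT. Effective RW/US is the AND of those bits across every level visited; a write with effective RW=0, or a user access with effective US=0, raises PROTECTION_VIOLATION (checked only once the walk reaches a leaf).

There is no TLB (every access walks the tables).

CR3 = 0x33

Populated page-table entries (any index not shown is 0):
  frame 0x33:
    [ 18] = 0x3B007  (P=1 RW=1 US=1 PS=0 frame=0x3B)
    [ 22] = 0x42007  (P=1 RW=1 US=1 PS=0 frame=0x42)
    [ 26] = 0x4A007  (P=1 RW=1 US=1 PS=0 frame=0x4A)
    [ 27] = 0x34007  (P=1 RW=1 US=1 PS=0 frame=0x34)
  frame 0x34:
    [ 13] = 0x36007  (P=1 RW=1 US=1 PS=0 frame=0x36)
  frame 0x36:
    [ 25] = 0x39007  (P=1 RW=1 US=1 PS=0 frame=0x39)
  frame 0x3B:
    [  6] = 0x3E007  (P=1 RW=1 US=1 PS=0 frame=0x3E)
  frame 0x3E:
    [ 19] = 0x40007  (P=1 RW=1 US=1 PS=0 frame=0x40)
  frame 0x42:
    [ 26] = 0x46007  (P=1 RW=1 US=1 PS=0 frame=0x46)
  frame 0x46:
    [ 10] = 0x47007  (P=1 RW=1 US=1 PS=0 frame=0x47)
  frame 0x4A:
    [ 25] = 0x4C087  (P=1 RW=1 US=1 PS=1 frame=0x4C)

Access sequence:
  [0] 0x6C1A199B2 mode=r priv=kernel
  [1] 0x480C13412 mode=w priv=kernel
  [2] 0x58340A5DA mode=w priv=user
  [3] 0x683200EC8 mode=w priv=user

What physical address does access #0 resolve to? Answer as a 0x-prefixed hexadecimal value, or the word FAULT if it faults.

Trace:
#0 VA=0x6C1A199B2 (r,kernel):
  lvl0: tbl 0x33, slot 27 ⇒ 0x34007 (P1/RW1/US1/PS0)
  lvl1: tbl 0x34, slot 13 ⇒ 0x36007 (P1/RW1/US1/PS0)
  lvl2: tbl 0x36, slot 25 ⇒ 0x39007 (P1/RW1/US1/PS0)
  → PA=0x399B2  (3 entries read)
#1 VA=0x480C13412 (w,kernel):
  lvl0: tbl 0x33, slot 18 ⇒ 0x3B007 (P1/RW1/US1/PS0)
  lvl1: tbl 0x3B, slot 6 ⇒ 0x3E007 (P1/RW1/US1/PS0)
  lvl2: tbl 0x3E, slot 19 ⇒ 0x40007 (P1/RW1/US1/PS0)
  → PA=0x40412  (3 entries read)
#2 VA=0x58340A5DA (w,user):
  lvl0: tbl 0x33, slot 22 ⇒ 0x42007 (P1/RW1/US1/PS0)
  lvl1: tbl 0x42, slot 26 ⇒ 0x46007 (P1/RW1/US1/PS0)
  lvl2: tbl 0x46, slot 10 ⇒ 0x47007 (P1/RW1/US1/PS0)
  → PA=0x475DA  (3 entries read)
#3 VA=0x683200EC8 (w,user):
  lvl0: tbl 0x33, slot 26 ⇒ 0x4A007 (P1/RW1/US1/PS0)
  lvl1: tbl 0x4A, slot 25 ⇒ 0x4C087 (P1/RW1/US1/PS1)
  → PA=0x4CEC8 (huge @L1)  (2 entries read)

Access #0 PA: 0x399B2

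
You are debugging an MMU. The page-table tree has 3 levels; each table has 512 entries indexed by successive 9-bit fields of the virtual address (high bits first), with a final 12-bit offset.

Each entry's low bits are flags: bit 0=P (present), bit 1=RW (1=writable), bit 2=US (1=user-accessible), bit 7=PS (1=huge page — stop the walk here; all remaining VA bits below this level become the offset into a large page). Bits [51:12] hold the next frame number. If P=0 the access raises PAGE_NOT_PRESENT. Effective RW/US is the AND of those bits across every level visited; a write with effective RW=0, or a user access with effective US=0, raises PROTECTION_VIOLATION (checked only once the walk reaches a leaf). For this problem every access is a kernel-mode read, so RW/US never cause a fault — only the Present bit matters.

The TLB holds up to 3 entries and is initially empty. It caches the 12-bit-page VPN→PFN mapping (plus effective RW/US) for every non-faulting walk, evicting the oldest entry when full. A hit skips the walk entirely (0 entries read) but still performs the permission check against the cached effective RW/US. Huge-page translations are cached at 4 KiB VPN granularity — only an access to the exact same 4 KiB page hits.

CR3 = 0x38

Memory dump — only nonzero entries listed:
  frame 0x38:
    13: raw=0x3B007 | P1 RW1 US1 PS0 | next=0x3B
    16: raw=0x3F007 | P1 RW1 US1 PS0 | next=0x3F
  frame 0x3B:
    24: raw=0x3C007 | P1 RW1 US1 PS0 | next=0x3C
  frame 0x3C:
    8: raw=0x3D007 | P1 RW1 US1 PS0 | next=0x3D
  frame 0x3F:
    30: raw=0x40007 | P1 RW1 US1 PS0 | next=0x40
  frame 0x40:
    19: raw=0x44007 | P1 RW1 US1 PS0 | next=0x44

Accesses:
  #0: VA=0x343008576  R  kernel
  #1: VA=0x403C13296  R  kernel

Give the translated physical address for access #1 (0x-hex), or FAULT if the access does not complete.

Walk each access:
#0 VA=0x343008576 (r,kernel):
  lvl0: tbl 0x38, slot 13 ⇒ 0x3B007 (P1/RW1/US1/PS0)
  lvl1: tbl 0x3B, slot 24 ⇒ 0x3C007 (P1/RW1/US1/PS0)
  lvl2: tbl 0x3C, slot 8 ⇒ 0x3D007 (P1/RW1/US1/PS0)
  ✓ 0x3D576  — 3 lookups
#1 VA=0x403C13296 (r,kernel):
  lvl0: tbl 0x38, slot 16 ⇒ 0x3F007 (P1/RW1/US1/PS0)
  lvl1: tbl 0x3F, slot 30 ⇒ 0x40007 (P1/RW1/US1/PS0)
  lvl2: tbl 0x40, slot 19 ⇒ 0x44007 (P1/RW1/US1/PS0)
  ✓ 0x44296  — 3 lookups

Access #1 PA: 0x44296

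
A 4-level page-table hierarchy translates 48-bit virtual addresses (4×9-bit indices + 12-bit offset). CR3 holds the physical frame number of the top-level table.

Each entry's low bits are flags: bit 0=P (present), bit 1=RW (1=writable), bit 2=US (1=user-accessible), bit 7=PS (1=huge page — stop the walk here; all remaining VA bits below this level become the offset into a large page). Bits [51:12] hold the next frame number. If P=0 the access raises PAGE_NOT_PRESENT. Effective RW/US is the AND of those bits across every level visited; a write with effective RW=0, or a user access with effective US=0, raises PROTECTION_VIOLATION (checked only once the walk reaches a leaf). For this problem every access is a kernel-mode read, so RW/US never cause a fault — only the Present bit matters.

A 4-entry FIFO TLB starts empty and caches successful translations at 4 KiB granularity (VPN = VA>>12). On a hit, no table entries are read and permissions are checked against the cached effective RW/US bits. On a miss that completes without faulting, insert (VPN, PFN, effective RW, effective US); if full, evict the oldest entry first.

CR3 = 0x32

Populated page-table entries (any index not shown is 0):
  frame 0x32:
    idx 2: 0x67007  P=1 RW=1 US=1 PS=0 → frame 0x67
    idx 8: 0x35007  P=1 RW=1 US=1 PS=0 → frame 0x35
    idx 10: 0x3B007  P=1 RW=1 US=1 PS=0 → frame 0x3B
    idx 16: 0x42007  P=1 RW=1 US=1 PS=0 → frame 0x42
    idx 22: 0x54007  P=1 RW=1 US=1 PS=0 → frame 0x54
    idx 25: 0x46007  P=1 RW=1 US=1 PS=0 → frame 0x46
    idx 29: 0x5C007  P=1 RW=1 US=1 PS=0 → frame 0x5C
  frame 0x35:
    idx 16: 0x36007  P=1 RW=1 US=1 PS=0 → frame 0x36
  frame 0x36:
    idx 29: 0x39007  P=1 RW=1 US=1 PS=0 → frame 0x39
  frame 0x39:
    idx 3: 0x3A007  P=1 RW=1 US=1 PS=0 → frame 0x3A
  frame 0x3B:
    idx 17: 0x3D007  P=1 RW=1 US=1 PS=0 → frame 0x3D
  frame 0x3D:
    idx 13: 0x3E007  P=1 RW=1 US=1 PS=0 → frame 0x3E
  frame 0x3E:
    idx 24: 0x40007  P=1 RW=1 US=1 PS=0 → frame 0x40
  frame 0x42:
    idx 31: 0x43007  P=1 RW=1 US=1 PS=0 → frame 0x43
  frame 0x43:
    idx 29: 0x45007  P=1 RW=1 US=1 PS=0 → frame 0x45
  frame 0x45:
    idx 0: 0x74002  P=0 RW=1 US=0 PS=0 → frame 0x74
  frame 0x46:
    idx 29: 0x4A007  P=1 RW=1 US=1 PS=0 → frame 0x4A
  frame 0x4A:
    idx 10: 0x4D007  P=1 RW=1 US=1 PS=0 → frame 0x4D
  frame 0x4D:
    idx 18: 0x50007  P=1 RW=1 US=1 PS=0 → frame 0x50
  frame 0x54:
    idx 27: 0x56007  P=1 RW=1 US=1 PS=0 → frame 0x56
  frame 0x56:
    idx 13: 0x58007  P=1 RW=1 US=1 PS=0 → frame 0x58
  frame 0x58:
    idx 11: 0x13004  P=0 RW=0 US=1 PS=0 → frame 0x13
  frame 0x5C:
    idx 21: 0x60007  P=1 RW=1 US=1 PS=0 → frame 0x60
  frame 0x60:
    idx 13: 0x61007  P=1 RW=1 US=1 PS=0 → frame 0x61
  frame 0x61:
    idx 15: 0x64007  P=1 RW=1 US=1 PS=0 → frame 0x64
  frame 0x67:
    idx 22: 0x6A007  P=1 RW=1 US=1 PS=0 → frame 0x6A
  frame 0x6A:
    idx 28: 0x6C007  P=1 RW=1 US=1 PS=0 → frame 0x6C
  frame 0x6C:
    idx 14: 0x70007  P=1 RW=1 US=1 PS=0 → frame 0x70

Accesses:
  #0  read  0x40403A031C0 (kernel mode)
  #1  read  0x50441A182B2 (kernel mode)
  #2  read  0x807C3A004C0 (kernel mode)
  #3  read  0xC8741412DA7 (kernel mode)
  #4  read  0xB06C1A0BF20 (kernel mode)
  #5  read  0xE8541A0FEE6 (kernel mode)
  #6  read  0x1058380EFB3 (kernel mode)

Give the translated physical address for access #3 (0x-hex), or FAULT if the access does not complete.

Per-access translation:
#0 VA=0x40403A031C0 (r,kernel):
  [0] read 0x32 idx=8: raw=0x35007 flags P=1 W=1 U=1 S=0
  [1] read 0x35 idx=16: raw=0x36007 flags P=1 W=1 U=1 S=0
  [2] read 0x36 idx=29: raw=0x39007 flags P=1 W=1 U=1 S=0
  [3] read 0x39 idx=3: raw=0x3A007 flags P=1 W=1 U=1 S=0
  → PA=0x3A1C0  (4 entries read)
#1 VA=0x50441A182B2 (r,kernel):
  [0] read 0x32 idx=10: raw=0x3B007 flags P=1 W=1 U=1 S=0
  [1] read 0x3B idx=17: raw=0x3D007 flags P=1 W=1 U=1 S=0
  [2] read 0x3D idx=13: raw=0x3E007 flags P=1 W=1 U=1 S=0
  [3] read 0x3E idx=24: raw=0x40007 flags P=1 W=1 U=1 S=0
  → PA=0x402B2  (4 entries read)
#2 VA=0x807C3A004C0 (r,kernel):
  [0] read 0x32 idx=16: raw=0x42007 flags P=1 W=1 U=1 S=0
  [1] read 0x42 idx=31: raw=0x43007 flags P=1 W=1 U=1 S=0
  [2] read 0x43 idx=29: raw=0x45007 flags P=1 W=1 U=1 S=0
  [3] read 0x45 idx=0: raw=0x74002 flags P=0 W=1 U=0 S=0
  ✗ PAGE_NOT_PRESENT  [4 reads]
#3 VA=0xC8741412DA7 (r,kernel):
  [0] read 0x32 idx=25: raw=0x46007 flags P=1 W=1 U=1 S=0
  [1] read 0x46 idx=29: raw=0x4A007 flags P=1 W=1 U=1 S=0
  [2] read 0x4A idx=10: raw=0x4D007 flags P=1 W=1 U=1 S=0
  [3] read 0x4D idx=18: raw=0x50007 flags P=1 W=1 U=1 S=0
  → PA=0x50DA7  (4 entries read)
#4 VA=0xB06C1A0BF20 (r,kernel):
  [0] read 0x32 idx=22: raw=0x54007 flags P=1 W=1 U=1 S=0
  [1] read 0x54 idx=27: raw=0x56007 flags P=1 W=1 U=1 S=0
  [2] read 0x56 idx=13: raw=0x58007 flags P=1 W=1 U=1 S=0
  [3] read 0x58 idx=11: raw=0x13004 flags P=0 W=0 U=1 S=0
  ✗ PAGE_NOT_PRESENT  [4 reads]
#5 VA=0xE8541A0FEE6 (r,kernel):
  [0] read 0x32 idx=29: raw=0x5C007 flags P=1 W=1 U=1 S=0
  [1] read 0x5C idx=21: raw=0x60007 flags P=1 W=1 U=1 S=0
  [2] read 0x60 idx=13: raw=0x61007 flags P=1 W=1 U=1 S=0
  [3] read 0x61 idx=15: raw=0x64007 flags P=1 W=1 U=1 S=0
  → PA=0x64EE6  (4 entries read)
#6 VA=0x1058380EFB3 (r,kernel):
  [0] read 0x32 idx=2: raw=0x67007 flags P=1 W=1 U=1 S=0
  [1] read 0x67 idx=22: raw=0x6A007 flags P=1 W=1 U=1 S=0
  [2] read 0x6A idx=28: raw=0x6C007 flags P=1 W=1 U=1 S=0
  [3] read 0x6C idx=14: raw=0x70007 flags P=1 W=1 U=1 S=0
  → PA=0x70FB3  (4 entries read)

Access #3 PA: 0x50DA7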